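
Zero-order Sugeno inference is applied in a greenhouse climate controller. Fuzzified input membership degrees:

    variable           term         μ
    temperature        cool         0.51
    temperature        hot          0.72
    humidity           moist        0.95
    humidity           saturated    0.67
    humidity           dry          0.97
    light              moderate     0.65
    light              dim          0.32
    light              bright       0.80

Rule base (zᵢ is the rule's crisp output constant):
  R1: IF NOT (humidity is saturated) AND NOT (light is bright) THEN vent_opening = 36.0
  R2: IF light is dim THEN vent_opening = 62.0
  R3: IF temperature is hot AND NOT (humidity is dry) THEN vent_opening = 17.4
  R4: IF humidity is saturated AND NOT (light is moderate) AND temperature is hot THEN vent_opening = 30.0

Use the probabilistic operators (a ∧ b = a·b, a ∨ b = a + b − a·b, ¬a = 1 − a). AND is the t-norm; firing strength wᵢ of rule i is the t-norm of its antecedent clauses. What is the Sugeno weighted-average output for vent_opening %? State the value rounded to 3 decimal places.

R1 (z=36.0): ¬saturated=1−0.67=0.33, ¬bright=1−0.80=0.20; AND[a·b] → w = 0.0660
R2 (z=62.0): dim=0.32 → w = 0.3200
R3 (z=17.4): hot=0.72, ¬dry=1−0.97=0.03; AND[a·b] → w = 0.0216
R4 (z=30.0): saturated=0.67, ¬moderate=1−0.65=0.35, hot=0.72; AND[a·b] → w = 0.1688
Weighted average = (0.0660·36.0 + 0.3200·62.0 + 0.0216·17.4 + 0.1688·30.0) / (0.0660 + 0.3200 + 0.0216 + 0.1688)
  = 27.6570 / 0.5764 = 47.979

47.979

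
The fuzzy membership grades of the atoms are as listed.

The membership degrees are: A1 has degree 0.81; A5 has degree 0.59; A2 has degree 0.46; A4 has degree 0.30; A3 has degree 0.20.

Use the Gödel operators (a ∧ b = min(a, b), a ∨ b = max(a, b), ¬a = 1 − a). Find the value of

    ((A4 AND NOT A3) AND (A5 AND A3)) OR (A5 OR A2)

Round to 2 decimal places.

0.59

NOT A3 = 1 − 0.20 = 0.80
A4 AND NOT A3 = min(a, b) on (0.30, 0.80) = 0.30
A5 AND A3 = min(a, b) on (0.59, 0.20) = 0.20
(A4 AND NOT A3) AND (A5 AND A3) = min(a, b) on (0.30, 0.20) = 0.20
A5 OR A2 = max(a, b) on (0.59, 0.46) = 0.59
((A4 AND NOT A3) AND (A5 AND A3)) OR (A5 OR A2) = max(a, b) on (0.20, 0.59) = 0.59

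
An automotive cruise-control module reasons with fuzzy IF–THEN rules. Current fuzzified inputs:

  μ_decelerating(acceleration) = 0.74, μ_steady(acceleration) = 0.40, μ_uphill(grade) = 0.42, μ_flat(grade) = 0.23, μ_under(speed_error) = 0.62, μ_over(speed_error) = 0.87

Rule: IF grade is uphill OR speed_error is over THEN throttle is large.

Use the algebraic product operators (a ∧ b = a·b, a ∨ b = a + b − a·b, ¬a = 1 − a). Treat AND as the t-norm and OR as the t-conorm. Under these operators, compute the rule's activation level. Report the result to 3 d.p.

firing strength: uphill=0.42, over=0.87; OR[a + b − a·b] → w = 0.9246

0.925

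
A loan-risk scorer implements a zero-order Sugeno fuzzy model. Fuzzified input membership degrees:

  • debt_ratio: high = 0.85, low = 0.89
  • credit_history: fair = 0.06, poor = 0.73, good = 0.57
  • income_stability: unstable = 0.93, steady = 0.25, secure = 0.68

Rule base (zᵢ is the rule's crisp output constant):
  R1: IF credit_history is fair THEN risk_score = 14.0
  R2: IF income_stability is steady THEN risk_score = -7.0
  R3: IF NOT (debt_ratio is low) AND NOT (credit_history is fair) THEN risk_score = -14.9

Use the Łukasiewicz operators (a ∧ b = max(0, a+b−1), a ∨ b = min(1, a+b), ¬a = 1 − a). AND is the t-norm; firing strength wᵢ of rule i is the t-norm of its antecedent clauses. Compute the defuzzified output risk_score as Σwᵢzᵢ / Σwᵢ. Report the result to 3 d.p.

-4.597

R1 (z=14.0): fair=0.06 → w = 0.06
R2 (z=-7.0): steady=0.25 → w = 0.25
R3 (z=-14.9): ¬low=1−0.89=0.11, ¬fair=1−0.06=0.94; AND[max(0, a+b−1)] → w = 0.05
Weighted average = (0.06·14.0 + 0.25·-7.0 + 0.05·-14.9) / (0.06 + 0.25 + 0.05)
  = -1.6550 / 0.3600 = -4.597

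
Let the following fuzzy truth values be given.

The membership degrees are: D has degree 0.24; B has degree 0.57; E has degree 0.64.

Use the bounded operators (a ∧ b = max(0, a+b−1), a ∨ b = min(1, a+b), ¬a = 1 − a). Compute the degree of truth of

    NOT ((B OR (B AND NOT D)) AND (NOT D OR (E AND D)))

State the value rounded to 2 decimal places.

NOT D = 1 − 0.24 = 0.76
B AND NOT D = max(0, a+b−1) on (0.57, 0.76) = 0.33
B OR (B AND NOT D) = min(1, a+b) on (0.57, 0.33) = 0.90
NOT D = 1 − 0.24 = 0.76
E AND D = max(0, a+b−1) on (0.64, 0.24) = 0.00
NOT D OR (E AND D) = min(1, a+b) on (0.76, 0.00) = 0.76
(B OR (B AND NOT D)) AND (NOT D OR (E AND D)) = max(0, a+b−1) on (0.90, 0.76) = 0.66
NOT ((B OR (B AND NOT D)) AND (NOT D OR (E AND D))) = 1 − 0.66 = 0.34

0.34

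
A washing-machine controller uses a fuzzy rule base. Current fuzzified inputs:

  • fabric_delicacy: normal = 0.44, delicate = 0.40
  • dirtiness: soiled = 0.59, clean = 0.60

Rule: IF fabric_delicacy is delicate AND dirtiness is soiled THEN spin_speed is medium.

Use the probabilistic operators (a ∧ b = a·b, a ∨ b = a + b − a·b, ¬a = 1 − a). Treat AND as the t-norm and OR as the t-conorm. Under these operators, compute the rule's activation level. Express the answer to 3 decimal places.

0.236

firing strength: delicate=0.40, soiled=0.59; AND[a·b] → w = 0.2360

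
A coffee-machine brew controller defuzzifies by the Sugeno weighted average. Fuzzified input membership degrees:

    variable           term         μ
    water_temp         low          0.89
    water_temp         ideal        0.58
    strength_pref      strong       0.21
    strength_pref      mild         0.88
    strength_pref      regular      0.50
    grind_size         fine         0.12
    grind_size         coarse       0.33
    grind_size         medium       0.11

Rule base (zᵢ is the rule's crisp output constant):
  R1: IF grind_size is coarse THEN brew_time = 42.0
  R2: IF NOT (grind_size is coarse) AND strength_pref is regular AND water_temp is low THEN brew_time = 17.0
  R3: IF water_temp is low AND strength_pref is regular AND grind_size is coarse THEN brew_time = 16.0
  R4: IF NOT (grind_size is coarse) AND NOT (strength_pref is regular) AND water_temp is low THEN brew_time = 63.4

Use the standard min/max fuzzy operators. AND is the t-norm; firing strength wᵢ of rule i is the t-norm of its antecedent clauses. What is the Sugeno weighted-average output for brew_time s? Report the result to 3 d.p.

R1 (z=42.0): coarse=0.33 → w = 0.33
R2 (z=17.0): ¬coarse=1−0.33=0.67, regular=0.50, low=0.89; AND[min(a, b)] → w = 0.50
R3 (z=16.0): low=0.89, regular=0.50, coarse=0.33; AND[min(a, b)] → w = 0.33
R4 (z=63.4): ¬coarse=1−0.33=0.67, ¬regular=1−0.50=0.50, low=0.89; AND[min(a, b)] → w = 0.50
Weighted average = (0.33·42.0 + 0.50·17.0 + 0.33·16.0 + 0.50·63.4) / (0.33 + 0.50 + 0.33 + 0.50)
  = 59.3400 / 1.6600 = 35.747

35.747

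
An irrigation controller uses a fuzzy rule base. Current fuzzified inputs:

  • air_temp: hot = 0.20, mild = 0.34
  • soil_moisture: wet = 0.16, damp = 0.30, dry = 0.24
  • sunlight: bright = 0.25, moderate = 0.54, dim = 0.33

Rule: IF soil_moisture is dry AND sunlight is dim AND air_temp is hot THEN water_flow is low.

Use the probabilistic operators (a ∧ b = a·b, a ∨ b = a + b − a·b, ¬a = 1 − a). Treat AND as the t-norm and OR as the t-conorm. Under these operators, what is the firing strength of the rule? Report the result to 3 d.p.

0.016

firing strength: dry=0.24, dim=0.33, hot=0.20; AND[a·b] → w = 0.0158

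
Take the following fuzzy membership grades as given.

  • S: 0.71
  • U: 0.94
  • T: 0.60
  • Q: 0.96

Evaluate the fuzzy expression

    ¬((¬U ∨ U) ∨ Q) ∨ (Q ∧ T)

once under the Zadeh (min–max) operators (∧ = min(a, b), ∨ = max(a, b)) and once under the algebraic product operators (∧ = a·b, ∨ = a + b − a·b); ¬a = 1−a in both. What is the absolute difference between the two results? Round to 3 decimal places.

Under Zadeh (min–max):
  ¬U = 1 − 0.94 = 0.06
  ¬U ∨ U = max(a, b) on (0.06, 0.94) = 0.94
  (¬U ∨ U) ∨ Q = max(a, b) on (0.94, 0.96) = 0.96
  ¬((¬U ∨ U) ∨ Q) = 1 − 0.96 = 0.04
  Q ∧ T = min(a, b) on (0.96, 0.60) = 0.60
  ¬((¬U ∨ U) ∨ Q) ∨ (Q ∧ T) = max(a, b) on (0.04, 0.60) = 0.60
  → value = 0.6000
Under algebraic product:
  ¬U = 1 − 0.9400 = 0.0600
  ¬U ∨ U = a + b − a·b on (0.0600, 0.9400) = 0.9436
  (¬U ∨ U) ∨ Q = a + b − a·b on (0.9436, 0.9600) = 0.9977
  ¬((¬U ∨ U) ∨ Q) = 1 − 0.9977 = 0.0023
  Q ∧ T = a·b on (0.9600, 0.6000) = 0.5760
  ¬((¬U ∨ U) ∨ Q) ∨ (Q ∧ T) = a + b − a·b on (0.0023, 0.5760) = 0.5770
  → value = 0.5770
|0.6000 − 0.5770| = 0.023

0.023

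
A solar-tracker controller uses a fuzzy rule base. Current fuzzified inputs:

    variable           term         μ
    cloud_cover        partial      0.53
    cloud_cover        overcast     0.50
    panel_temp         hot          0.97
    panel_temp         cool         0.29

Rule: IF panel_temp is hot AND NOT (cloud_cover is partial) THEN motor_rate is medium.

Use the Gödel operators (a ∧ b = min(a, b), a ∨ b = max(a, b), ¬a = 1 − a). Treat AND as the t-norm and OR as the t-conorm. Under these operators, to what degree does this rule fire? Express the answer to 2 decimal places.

0.47

firing strength: hot=0.97, ¬partial=1−0.53=0.47; AND[min(a, b)] → w = 0.47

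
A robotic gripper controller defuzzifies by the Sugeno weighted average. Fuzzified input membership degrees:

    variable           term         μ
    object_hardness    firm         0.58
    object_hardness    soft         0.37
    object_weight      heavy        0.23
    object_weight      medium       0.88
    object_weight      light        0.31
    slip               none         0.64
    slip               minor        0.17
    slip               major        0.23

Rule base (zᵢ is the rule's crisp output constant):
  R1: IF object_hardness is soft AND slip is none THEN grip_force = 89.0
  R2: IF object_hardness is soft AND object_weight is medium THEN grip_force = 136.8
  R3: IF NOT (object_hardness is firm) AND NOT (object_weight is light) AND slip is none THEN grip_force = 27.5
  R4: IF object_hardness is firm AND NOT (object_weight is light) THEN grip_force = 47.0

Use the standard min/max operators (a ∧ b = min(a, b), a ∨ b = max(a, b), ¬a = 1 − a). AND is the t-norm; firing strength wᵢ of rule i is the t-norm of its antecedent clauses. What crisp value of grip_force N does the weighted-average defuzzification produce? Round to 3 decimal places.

70.320

R1 (z=89.0): soft=0.37, none=0.64; AND[min(a, b)] → w = 0.37
R2 (z=136.8): soft=0.37, medium=0.88; AND[min(a, b)] → w = 0.37
R3 (z=27.5): ¬firm=1−0.58=0.42, ¬light=1−0.31=0.69, none=0.64; AND[min(a, b)] → w = 0.42
R4 (z=47.0): firm=0.58, ¬light=1−0.31=0.69; AND[min(a, b)] → w = 0.58
Weighted average = (0.37·89.0 + 0.37·136.8 + 0.42·27.5 + 0.58·47.0) / (0.37 + 0.37 + 0.42 + 0.58)
  = 122.3560 / 1.7400 = 70.320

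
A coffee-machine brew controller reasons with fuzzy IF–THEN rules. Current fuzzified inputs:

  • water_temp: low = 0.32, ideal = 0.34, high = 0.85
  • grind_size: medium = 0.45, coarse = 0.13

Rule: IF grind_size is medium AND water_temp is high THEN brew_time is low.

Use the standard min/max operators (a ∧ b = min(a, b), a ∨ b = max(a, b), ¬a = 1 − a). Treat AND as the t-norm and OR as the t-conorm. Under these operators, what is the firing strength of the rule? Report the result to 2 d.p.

0.45

firing strength: medium=0.45, high=0.85; AND[min(a, b)] → w = 0.45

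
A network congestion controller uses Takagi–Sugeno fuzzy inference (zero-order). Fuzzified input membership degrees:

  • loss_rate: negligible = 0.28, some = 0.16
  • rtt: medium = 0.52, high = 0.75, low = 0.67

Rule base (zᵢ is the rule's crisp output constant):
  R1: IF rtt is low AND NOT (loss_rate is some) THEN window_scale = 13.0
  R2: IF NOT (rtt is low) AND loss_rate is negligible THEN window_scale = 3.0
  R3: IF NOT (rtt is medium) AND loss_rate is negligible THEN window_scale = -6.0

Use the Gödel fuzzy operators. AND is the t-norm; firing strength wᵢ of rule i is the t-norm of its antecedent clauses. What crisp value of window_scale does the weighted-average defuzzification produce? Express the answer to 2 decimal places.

6.40

R1 (z=13.0): low=0.67, ¬some=1−0.16=0.84; AND[min(a, b)] → w = 0.67
R2 (z=3.0): ¬low=1−0.67=0.33, negligible=0.28; AND[min(a, b)] → w = 0.28
R3 (z=-6.0): ¬medium=1−0.52=0.48, negligible=0.28; AND[min(a, b)] → w = 0.28
Weighted average = (0.67·13.0 + 0.28·3.0 + 0.28·-6.0) / (0.67 + 0.28 + 0.28)
  = 7.8700 / 1.2300 = 6.40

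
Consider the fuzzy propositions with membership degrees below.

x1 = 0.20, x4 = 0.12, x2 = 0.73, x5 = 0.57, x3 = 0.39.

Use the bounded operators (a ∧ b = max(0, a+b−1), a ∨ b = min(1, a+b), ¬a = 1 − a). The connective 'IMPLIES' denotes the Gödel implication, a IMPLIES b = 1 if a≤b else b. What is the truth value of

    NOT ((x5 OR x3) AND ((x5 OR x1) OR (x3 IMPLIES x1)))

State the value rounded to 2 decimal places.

x5 OR x3 = min(1, a+b) on (0.57, 0.39) = 0.96
x5 OR x1 = min(1, a+b) on (0.57, 0.20) = 0.77
x3 IMPLIES x1  [Gödel: 1 if a≤b else b] with a=0.39, b=0.20 → 0.20
(x5 OR x1) OR (x3 IMPLIES x1) = min(1, a+b) on (0.77, 0.20) = 0.97
(x5 OR x3) AND ((x5 OR x1) OR (x3 IMPLIES x1)) = max(0, a+b−1) on (0.96, 0.97) = 0.93
NOT ((x5 OR x3) AND ((x5 OR x1) OR (x3 IMPLIES x1))) = 1 − 0.93 = 0.07

0.07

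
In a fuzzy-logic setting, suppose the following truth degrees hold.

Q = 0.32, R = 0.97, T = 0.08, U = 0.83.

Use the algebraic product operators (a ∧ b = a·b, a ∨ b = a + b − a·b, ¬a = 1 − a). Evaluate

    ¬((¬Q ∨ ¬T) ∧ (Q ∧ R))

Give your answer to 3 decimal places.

0.698

¬Q = 1 − 0.3200 = 0.6800
¬T = 1 − 0.0800 = 0.9200
¬Q ∨ ¬T = a + b − a·b on (0.6800, 0.9200) = 0.9744
Q ∧ R = a·b on (0.3200, 0.9700) = 0.3104
(¬Q ∨ ¬T) ∧ (Q ∧ R) = a·b on (0.9744, 0.3104) = 0.3025
¬((¬Q ∨ ¬T) ∧ (Q ∧ R)) = 1 − 0.3025 = 0.6975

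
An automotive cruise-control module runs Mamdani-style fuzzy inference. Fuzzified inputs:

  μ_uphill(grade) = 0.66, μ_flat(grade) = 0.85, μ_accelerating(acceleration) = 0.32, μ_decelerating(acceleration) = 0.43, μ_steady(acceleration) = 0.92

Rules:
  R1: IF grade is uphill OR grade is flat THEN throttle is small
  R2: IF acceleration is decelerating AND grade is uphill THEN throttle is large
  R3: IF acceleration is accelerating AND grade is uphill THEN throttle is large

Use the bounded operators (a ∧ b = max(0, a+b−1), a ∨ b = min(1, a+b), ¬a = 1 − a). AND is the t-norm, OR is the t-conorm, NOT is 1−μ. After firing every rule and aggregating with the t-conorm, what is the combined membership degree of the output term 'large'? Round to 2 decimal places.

0.09

R1: uphill=0.66, flat=0.85; OR[min(1, a+b)] → w = 1.00
R2: decelerating=0.43, uphill=0.66; AND[max(0, a+b−1)] → w = 0.09
R3: accelerating=0.32, uphill=0.66; AND[max(0, a+b−1)] → w = 0.00
Rules with consequent 'large': {R2, R3} → strengths 0.09, 0.00
Aggregate via t-conorm [min(1, a+b)]: 0.09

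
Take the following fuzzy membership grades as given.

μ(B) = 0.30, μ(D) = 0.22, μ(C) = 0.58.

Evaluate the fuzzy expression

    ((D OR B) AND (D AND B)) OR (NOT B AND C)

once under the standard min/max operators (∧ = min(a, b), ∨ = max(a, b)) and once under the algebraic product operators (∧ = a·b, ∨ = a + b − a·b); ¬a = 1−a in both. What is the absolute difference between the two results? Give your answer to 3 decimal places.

Under standard min/max:
  D OR B = max(a, b) on (0.22, 0.30) = 0.30
  D AND B = min(a, b) on (0.22, 0.30) = 0.22
  (D OR B) AND (D AND B) = min(a, b) on (0.30, 0.22) = 0.22
  NOT B = 1 − 0.30 = 0.70
  NOT B AND C = min(a, b) on (0.70, 0.58) = 0.58
  ((D OR B) AND (D AND B)) OR (NOT B AND C) = max(a, b) on (0.22, 0.58) = 0.58
  → value = 0.5800
Under algebraic product:
  D OR B = a + b − a·b on (0.2200, 0.3000) = 0.4540
  D AND B = a·b on (0.2200, 0.3000) = 0.0660
  (D OR B) AND (D AND B) = a·b on (0.4540, 0.0660) = 0.0300
  NOT B = 1 − 0.3000 = 0.7000
  NOT B AND C = a·b on (0.7000, 0.5800) = 0.4060
  ((D OR B) AND (D AND B)) OR (NOT B AND C) = a + b − a·b on (0.0300, 0.4060) = 0.4238
  → value = 0.4238
|0.5800 − 0.4238| = 0.156

0.156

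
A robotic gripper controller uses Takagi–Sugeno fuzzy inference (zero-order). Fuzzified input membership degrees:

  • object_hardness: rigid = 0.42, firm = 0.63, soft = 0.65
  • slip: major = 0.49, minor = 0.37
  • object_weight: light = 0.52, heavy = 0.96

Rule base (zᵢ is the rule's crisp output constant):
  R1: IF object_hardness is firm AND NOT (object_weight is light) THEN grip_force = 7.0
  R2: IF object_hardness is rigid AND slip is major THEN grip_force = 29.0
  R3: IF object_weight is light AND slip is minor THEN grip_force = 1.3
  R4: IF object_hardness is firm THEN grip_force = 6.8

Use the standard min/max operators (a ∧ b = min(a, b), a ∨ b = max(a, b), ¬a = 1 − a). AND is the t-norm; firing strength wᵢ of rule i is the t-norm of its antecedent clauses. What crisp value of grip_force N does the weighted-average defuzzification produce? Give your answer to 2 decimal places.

10.69

R1 (z=7.0): firm=0.63, ¬light=1−0.52=0.48; AND[min(a, b)] → w = 0.48
R2 (z=29.0): rigid=0.42, major=0.49; AND[min(a, b)] → w = 0.42
R3 (z=1.3): light=0.52, minor=0.37; AND[min(a, b)] → w = 0.37
R4 (z=6.8): firm=0.63 → w = 0.63
Weighted average = (0.48·7.0 + 0.42·29.0 + 0.37·1.3 + 0.63·6.8) / (0.48 + 0.42 + 0.37 + 0.63)
  = 20.3050 / 1.9000 = 10.69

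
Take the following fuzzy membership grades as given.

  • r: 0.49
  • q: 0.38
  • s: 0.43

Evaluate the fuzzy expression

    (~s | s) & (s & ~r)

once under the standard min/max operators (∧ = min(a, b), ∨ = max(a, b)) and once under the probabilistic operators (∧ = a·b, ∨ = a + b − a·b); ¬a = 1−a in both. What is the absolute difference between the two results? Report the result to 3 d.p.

Under standard min/max:
  ~s = 1 − 0.43 = 0.57
  ~s | s = max(a, b) on (0.57, 0.43) = 0.57
  ~r = 1 − 0.49 = 0.51
  s & ~r = min(a, b) on (0.43, 0.51) = 0.43
  (~s | s) & (s & ~r) = min(a, b) on (0.57, 0.43) = 0.43
  → value = 0.4300
Under probabilistic:
  ~s = 1 − 0.4300 = 0.5700
  ~s | s = a + b − a·b on (0.5700, 0.4300) = 0.7549
  ~r = 1 − 0.4900 = 0.5100
  s & ~r = a·b on (0.4300, 0.5100) = 0.2193
  (~s | s) & (s & ~r) = a·b on (0.7549, 0.2193) = 0.1655
  → value = 0.1655
|0.4300 − 0.1655| = 0.264

0.264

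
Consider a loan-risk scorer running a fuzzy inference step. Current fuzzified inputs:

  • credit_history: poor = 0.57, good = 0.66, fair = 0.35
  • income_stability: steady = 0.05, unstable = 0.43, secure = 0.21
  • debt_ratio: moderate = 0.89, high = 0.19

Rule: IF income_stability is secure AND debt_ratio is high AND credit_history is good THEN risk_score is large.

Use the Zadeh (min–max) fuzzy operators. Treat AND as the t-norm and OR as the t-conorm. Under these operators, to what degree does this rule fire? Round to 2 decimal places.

firing strength: secure=0.21, high=0.19, good=0.66; AND[min(a, b)] → w = 0.19

0.19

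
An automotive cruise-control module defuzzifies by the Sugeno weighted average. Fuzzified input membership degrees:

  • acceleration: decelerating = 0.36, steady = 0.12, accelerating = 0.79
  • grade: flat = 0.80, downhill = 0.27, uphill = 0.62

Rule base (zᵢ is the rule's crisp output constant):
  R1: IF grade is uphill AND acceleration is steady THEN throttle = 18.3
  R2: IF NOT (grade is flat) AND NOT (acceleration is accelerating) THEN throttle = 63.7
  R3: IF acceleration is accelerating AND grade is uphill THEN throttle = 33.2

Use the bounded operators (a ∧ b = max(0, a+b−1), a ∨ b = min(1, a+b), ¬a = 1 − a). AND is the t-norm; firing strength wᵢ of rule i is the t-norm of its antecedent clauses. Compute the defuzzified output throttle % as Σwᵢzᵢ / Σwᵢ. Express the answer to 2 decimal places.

33.20

R1 (z=18.3): uphill=0.62, steady=0.12; AND[max(0, a+b−1)] → w = 0.00
R2 (z=63.7): ¬flat=1−0.80=0.20, ¬accelerating=1−0.79=0.21; AND[max(0, a+b−1)] → w = 0.00
R3 (z=33.2): accelerating=0.79, uphill=0.62; AND[max(0, a+b−1)] → w = 0.41
Weighted average = (0.00·18.3 + 0.00·63.7 + 0.41·33.2) / (0.00 + 0.00 + 0.41)
  = 13.6120 / 0.4100 = 33.20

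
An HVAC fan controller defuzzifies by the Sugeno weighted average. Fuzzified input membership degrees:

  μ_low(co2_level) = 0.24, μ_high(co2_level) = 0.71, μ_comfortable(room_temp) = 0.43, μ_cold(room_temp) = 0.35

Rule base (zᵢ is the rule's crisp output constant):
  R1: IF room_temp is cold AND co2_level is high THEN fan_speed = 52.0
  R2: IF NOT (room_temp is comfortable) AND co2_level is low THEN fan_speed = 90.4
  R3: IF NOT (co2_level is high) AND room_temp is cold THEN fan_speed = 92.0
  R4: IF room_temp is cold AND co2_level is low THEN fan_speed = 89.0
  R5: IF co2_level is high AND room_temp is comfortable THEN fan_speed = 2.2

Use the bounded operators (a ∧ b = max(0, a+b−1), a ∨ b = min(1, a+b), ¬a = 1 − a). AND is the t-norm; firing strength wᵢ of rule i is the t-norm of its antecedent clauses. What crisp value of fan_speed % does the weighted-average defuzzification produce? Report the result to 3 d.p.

17.140

R1 (z=52.0): cold=0.35, high=0.71; AND[max(0, a+b−1)] → w = 0.06
R2 (z=90.4): ¬comfortable=1−0.43=0.57, low=0.24; AND[max(0, a+b−1)] → w = 0.00
R3 (z=92.0): ¬high=1−0.71=0.29, cold=0.35; AND[max(0, a+b−1)] → w = 0.00
R4 (z=89.0): cold=0.35, low=0.24; AND[max(0, a+b−1)] → w = 0.00
R5 (z=2.2): high=0.71, comfortable=0.43; AND[max(0, a+b−1)] → w = 0.14
Weighted average = (0.06·52.0 + 0.00·90.4 + 0.00·92.0 + 0.00·89.0 + 0.14·2.2) / (0.06 + 0.00 + 0.00 + 0.00 + 0.14)
  = 3.4280 / 0.2000 = 17.140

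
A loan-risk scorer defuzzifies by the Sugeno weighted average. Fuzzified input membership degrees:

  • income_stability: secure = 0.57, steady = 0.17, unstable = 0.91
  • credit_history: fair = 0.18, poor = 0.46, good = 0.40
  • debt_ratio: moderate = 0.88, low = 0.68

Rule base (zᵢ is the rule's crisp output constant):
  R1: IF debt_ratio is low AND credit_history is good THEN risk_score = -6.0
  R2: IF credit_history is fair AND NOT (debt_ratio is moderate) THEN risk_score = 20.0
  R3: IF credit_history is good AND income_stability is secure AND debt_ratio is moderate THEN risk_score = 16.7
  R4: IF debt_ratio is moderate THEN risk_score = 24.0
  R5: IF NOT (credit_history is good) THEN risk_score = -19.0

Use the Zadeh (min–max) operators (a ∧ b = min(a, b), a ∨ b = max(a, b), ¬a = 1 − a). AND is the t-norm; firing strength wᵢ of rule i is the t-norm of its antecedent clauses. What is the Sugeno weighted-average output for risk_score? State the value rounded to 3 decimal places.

R1 (z=-6.0): low=0.68, good=0.40; AND[min(a, b)] → w = 0.40
R2 (z=20.0): fair=0.18, ¬moderate=1−0.88=0.12; AND[min(a, b)] → w = 0.12
R3 (z=16.7): good=0.40, secure=0.57, moderate=0.88; AND[min(a, b)] → w = 0.40
R4 (z=24.0): moderate=0.88 → w = 0.88
R5 (z=-19.0): ¬good=1−0.40=0.60 → w = 0.60
Weighted average = (0.40·-6.0 + 0.12·20.0 + 0.40·16.7 + 0.88·24.0 + 0.60·-19.0) / (0.40 + 0.12 + 0.40 + 0.88 + 0.60)
  = 16.4000 / 2.4000 = 6.833

6.833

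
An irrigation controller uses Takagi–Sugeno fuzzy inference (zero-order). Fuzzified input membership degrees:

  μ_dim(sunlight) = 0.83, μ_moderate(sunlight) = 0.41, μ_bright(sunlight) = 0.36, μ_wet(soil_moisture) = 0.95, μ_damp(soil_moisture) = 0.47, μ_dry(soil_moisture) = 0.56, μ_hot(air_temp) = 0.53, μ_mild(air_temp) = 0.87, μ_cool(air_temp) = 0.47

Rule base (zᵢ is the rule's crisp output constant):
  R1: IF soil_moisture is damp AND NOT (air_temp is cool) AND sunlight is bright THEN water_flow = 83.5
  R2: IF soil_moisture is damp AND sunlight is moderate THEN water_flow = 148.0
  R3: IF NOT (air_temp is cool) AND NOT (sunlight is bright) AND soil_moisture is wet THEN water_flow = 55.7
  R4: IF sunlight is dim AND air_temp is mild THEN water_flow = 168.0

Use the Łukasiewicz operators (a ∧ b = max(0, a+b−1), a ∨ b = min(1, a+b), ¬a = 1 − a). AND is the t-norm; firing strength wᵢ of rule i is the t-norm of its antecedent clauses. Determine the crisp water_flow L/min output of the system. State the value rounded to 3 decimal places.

151.566

R1 (z=83.5): damp=0.47, ¬cool=1−0.47=0.53, bright=0.36; AND[max(0, a+b−1)] → w = 0.00
R2 (z=148.0): damp=0.47, moderate=0.41; AND[max(0, a+b−1)] → w = 0.00
R3 (z=55.7): ¬cool=1−0.47=0.53, ¬bright=1−0.36=0.64, wet=0.95; AND[max(0, a+b−1)] → w = 0.12
R4 (z=168.0): dim=0.83, mild=0.87; AND[max(0, a+b−1)] → w = 0.70
Weighted average = (0.00·83.5 + 0.00·148.0 + 0.12·55.7 + 0.70·168.0) / (0.00 + 0.00 + 0.12 + 0.70)
  = 124.2840 / 0.8200 = 151.566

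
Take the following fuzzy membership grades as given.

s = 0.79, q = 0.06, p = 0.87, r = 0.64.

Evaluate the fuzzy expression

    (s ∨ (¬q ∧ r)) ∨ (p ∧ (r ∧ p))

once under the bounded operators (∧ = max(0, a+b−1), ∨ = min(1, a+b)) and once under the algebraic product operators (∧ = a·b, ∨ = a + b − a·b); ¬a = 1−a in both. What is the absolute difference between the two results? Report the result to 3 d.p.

0.043

Under bounded:
  ¬q = 1 − 0.06 = 0.94
  ¬q ∧ r = max(0, a+b−1) on (0.94, 0.64) = 0.58
  s ∨ (¬q ∧ r) = min(1, a+b) on (0.79, 0.58) = 1.00
  r ∧ p = max(0, a+b−1) on (0.64, 0.87) = 0.51
  p ∧ (r ∧ p) = max(0, a+b−1) on (0.87, 0.51) = 0.38
  (s ∨ (¬q ∧ r)) ∨ (p ∧ (r ∧ p)) = min(1, a+b) on (1.00, 0.38) = 1.00
  → value = 1.0000
Under algebraic product:
  ¬q = 1 − 0.0600 = 0.9400
  ¬q ∧ r = a·b on (0.9400, 0.6400) = 0.6016
  s ∨ (¬q ∧ r) = a + b − a·b on (0.7900, 0.6016) = 0.9163
  r ∧ p = a·b on (0.6400, 0.8700) = 0.5568
  p ∧ (r ∧ p) = a·b on (0.8700, 0.5568) = 0.4844
  (s ∨ (¬q ∧ r)) ∨ (p ∧ (r ∧ p)) = a + b − a·b on (0.9163, 0.4844) = 0.9569
  → value = 0.9569
|1.0000 − 0.9569| = 0.043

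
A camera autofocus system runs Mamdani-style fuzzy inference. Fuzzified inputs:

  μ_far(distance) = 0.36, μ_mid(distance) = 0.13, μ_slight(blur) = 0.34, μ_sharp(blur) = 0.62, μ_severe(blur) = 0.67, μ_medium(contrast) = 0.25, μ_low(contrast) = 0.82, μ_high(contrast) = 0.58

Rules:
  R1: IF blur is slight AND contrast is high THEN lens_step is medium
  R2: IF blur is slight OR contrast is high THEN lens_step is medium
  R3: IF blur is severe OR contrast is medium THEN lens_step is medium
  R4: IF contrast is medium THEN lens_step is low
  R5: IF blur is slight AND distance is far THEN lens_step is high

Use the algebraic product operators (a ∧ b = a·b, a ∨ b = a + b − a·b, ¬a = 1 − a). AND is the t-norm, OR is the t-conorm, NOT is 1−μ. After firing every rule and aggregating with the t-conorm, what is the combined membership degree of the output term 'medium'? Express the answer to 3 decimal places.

R1: slight=0.34, high=0.58; AND[a·b] → w = 0.1972
R2: slight=0.34, high=0.58; OR[a + b − a·b] → w = 0.7228
R3: severe=0.67, medium=0.25; OR[a + b − a·b] → w = 0.7525
R4: medium=0.25 → w = 0.2500
R5: slight=0.34, far=0.36; AND[a·b] → w = 0.1224
Rules with consequent 'medium': {R1, R2, R3} → strengths 0.1972, 0.7228, 0.7525
Aggregate via t-conorm [a + b − a·b]: 0.9449

0.945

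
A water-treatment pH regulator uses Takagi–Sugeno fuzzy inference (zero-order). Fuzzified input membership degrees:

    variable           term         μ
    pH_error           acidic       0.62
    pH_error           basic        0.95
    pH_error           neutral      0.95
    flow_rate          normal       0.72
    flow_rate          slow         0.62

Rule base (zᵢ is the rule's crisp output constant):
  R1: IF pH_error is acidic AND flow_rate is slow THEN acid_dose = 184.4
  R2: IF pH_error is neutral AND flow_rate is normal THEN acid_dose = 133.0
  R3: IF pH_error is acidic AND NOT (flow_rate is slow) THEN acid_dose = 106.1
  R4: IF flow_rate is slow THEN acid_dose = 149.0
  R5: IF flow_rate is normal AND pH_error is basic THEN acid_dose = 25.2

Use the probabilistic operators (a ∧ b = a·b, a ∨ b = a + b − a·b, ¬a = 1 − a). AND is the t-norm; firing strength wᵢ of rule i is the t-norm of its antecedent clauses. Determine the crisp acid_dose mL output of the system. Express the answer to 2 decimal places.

113.68

R1 (z=184.4): acidic=0.62, slow=0.62; AND[a·b] → w = 0.3844
R2 (z=133.0): neutral=0.95, normal=0.72; AND[a·b] → w = 0.6840
R3 (z=106.1): acidic=0.62, ¬slow=1−0.62=0.38; AND[a·b] → w = 0.2356
R4 (z=149.0): slow=0.62 → w = 0.6200
R5 (z=25.2): normal=0.72, basic=0.95; AND[a·b] → w = 0.6840
Weighted average = (0.3844·184.4 + 0.6840·133.0 + 0.2356·106.1 + 0.6200·149.0 + 0.6840·25.2) / (0.3844 + 0.6840 + 0.2356 + 0.6200 + 0.6840)
  = 296.4693 / 2.6080 = 113.68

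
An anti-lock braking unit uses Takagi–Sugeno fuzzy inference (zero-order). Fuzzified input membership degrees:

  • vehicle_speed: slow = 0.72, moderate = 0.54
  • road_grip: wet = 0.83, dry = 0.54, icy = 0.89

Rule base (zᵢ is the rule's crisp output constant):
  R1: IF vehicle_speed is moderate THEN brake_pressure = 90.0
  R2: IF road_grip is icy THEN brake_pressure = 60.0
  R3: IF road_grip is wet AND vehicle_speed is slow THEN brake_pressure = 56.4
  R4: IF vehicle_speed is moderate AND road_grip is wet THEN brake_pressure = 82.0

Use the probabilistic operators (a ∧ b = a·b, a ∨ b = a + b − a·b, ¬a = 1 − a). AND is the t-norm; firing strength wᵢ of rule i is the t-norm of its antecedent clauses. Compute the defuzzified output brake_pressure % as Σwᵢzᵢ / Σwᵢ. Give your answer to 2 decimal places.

69.66

R1 (z=90.0): moderate=0.54 → w = 0.5400
R2 (z=60.0): icy=0.89 → w = 0.8900
R3 (z=56.4): wet=0.83, slow=0.72; AND[a·b] → w = 0.5976
R4 (z=82.0): moderate=0.54, wet=0.83; AND[a·b] → w = 0.4482
Weighted average = (0.5400·90.0 + 0.8900·60.0 + 0.5976·56.4 + 0.4482·82.0) / (0.5400 + 0.8900 + 0.5976 + 0.4482)
  = 172.4570 / 2.4758 = 69.66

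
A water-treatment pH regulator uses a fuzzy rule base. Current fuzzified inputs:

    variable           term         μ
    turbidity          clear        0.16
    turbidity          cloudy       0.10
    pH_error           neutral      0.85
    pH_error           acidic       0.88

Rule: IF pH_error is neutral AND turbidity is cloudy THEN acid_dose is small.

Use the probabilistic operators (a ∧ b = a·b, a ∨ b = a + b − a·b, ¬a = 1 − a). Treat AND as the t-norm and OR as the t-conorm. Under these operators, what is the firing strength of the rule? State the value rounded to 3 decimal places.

0.085

firing strength: neutral=0.85, cloudy=0.10; AND[a·b] → w = 0.0850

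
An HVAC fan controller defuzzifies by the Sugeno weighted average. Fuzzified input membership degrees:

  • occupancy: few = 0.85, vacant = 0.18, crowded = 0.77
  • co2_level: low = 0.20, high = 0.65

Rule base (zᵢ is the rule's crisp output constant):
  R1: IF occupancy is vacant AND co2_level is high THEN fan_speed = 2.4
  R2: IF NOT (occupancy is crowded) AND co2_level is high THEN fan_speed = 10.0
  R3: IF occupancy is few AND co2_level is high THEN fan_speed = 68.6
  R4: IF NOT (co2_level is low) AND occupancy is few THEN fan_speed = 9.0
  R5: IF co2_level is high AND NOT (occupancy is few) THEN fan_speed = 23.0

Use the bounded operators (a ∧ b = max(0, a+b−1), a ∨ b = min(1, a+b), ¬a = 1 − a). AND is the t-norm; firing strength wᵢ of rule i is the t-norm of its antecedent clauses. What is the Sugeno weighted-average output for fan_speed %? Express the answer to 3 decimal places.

34.913

R1 (z=2.4): vacant=0.18, high=0.65; AND[max(0, a+b−1)] → w = 0.00
R2 (z=10.0): ¬crowded=1−0.77=0.23, high=0.65; AND[max(0, a+b−1)] → w = 0.00
R3 (z=68.6): few=0.85, high=0.65; AND[max(0, a+b−1)] → w = 0.50
R4 (z=9.0): ¬low=1−0.20=0.80, few=0.85; AND[max(0, a+b−1)] → w = 0.65
R5 (z=23.0): high=0.65, ¬few=1−0.85=0.15; AND[max(0, a+b−1)] → w = 0.00
Weighted average = (0.00·2.4 + 0.00·10.0 + 0.50·68.6 + 0.65·9.0 + 0.00·23.0) / (0.00 + 0.00 + 0.50 + 0.65 + 0.00)
  = 40.1500 / 1.1500 = 34.913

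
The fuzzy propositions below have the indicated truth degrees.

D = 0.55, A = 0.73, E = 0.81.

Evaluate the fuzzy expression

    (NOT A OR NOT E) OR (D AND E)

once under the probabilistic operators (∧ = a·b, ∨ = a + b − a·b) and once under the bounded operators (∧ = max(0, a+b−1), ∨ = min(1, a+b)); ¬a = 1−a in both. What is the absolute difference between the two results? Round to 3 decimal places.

0.148

Under probabilistic:
  NOT A = 1 − 0.7300 = 0.2700
  NOT E = 1 − 0.8100 = 0.1900
  NOT A OR NOT E = a + b − a·b on (0.2700, 0.1900) = 0.4087
  D AND E = a·b on (0.5500, 0.8100) = 0.4455
  (NOT A OR NOT E) OR (D AND E) = a + b − a·b on (0.4087, 0.4455) = 0.6721
  → value = 0.6721
Under bounded:
  NOT A = 1 − 0.73 = 0.27
  NOT E = 1 − 0.81 = 0.19
  NOT A OR NOT E = min(1, a+b) on (0.27, 0.19) = 0.46
  D AND E = max(0, a+b−1) on (0.55, 0.81) = 0.36
  (NOT A OR NOT E) OR (D AND E) = min(1, a+b) on (0.46, 0.36) = 0.82
  → value = 0.8200
|0.6721 − 0.8200| = 0.148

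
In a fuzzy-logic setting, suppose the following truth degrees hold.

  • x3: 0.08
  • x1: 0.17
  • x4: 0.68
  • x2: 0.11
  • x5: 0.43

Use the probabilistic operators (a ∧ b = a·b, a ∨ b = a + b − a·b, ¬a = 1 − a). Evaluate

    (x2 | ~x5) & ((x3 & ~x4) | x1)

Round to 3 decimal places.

0.118

~x5 = 1 − 0.4300 = 0.5700
x2 | ~x5 = a + b − a·b on (0.1100, 0.5700) = 0.6173
~x4 = 1 − 0.6800 = 0.3200
x3 & ~x4 = a·b on (0.0800, 0.3200) = 0.0256
(x3 & ~x4) | x1 = a + b − a·b on (0.0256, 0.1700) = 0.1912
(x2 | ~x5) & ((x3 & ~x4) | x1) = a·b on (0.6173, 0.1912) = 0.1181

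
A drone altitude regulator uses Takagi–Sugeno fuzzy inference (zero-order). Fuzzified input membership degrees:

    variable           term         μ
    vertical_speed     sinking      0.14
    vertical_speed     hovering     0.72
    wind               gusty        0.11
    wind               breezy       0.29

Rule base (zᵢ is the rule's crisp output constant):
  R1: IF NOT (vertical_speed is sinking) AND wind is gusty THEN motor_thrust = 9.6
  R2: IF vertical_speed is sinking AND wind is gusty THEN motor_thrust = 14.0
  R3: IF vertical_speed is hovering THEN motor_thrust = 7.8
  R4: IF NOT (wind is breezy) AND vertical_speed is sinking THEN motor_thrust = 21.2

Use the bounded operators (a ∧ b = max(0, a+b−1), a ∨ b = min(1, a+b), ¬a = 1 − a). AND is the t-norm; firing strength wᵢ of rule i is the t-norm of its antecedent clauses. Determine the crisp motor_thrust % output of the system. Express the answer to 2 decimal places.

7.80

R1 (z=9.6): ¬sinking=1−0.14=0.86, gusty=0.11; AND[max(0, a+b−1)] → w = 0.00
R2 (z=14.0): sinking=0.14, gusty=0.11; AND[max(0, a+b−1)] → w = 0.00
R3 (z=7.8): hovering=0.72 → w = 0.72
R4 (z=21.2): ¬breezy=1−0.29=0.71, sinking=0.14; AND[max(0, a+b−1)] → w = 0.00
Weighted average = (0.00·9.6 + 0.00·14.0 + 0.72·7.8 + 0.00·21.2) / (0.00 + 0.00 + 0.72 + 0.00)
  = 5.6160 / 0.7200 = 7.80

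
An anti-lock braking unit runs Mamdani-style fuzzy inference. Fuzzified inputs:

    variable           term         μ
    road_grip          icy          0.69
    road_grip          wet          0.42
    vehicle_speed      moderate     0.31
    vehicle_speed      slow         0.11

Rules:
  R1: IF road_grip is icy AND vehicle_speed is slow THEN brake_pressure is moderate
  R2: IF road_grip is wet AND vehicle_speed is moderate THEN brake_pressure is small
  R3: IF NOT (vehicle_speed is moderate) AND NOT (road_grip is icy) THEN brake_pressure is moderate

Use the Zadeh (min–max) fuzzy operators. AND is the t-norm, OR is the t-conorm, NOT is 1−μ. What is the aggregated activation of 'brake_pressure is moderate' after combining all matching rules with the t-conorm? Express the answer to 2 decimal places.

R1: icy=0.69, slow=0.11; AND[min(a, b)] → w = 0.11
R2: wet=0.42, moderate=0.31; AND[min(a, b)] → w = 0.31
R3: ¬moderate=1−0.31=0.69, ¬icy=1−0.69=0.31; AND[min(a, b)] → w = 0.31
Rules with consequent 'moderate': {R1, R3} → strengths 0.11, 0.31
Aggregate via t-conorm [max(a, b)]: 0.31

0.31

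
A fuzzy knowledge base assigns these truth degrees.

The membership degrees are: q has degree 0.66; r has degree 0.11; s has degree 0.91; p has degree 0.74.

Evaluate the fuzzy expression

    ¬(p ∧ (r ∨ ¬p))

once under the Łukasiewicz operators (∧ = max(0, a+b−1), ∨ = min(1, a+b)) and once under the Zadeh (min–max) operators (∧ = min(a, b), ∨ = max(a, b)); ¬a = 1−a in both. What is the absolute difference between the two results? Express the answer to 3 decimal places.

Under Łukasiewicz:
  ¬p = 1 − 0.74 = 0.26
  r ∨ ¬p = min(1, a+b) on (0.11, 0.26) = 0.37
  p ∧ (r ∨ ¬p) = max(0, a+b−1) on (0.74, 0.37) = 0.11
  ¬(p ∧ (r ∨ ¬p)) = 1 − 0.11 = 0.89
  → value = 0.8900
Under Zadeh (min–max):
  ¬p = 1 − 0.74 = 0.26
  r ∨ ¬p = max(a, b) on (0.11, 0.26) = 0.26
  p ∧ (r ∨ ¬p) = min(a, b) on (0.74, 0.26) = 0.26
  ¬(p ∧ (r ∨ ¬p)) = 1 − 0.26 = 0.74
  → value = 0.7400
|0.8900 − 0.7400| = 0.150

0.150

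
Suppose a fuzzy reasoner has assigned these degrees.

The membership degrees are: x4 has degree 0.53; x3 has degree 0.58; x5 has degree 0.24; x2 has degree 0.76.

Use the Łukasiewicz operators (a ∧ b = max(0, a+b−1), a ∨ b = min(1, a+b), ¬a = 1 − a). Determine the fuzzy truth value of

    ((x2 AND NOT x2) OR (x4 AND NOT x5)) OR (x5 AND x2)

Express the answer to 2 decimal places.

0.29

NOT x2 = 1 − 0.76 = 0.24
x2 AND NOT x2 = max(0, a+b−1) on (0.76, 0.24) = 0.00
NOT x5 = 1 − 0.24 = 0.76
x4 AND NOT x5 = max(0, a+b−1) on (0.53, 0.76) = 0.29
(x2 AND NOT x2) OR (x4 AND NOT x5) = min(1, a+b) on (0.00, 0.29) = 0.29
x5 AND x2 = max(0, a+b−1) on (0.24, 0.76) = 0.00
((x2 AND NOT x2) OR (x4 AND NOT x5)) OR (x5 AND x2) = min(1, a+b) on (0.29, 0.00) = 0.29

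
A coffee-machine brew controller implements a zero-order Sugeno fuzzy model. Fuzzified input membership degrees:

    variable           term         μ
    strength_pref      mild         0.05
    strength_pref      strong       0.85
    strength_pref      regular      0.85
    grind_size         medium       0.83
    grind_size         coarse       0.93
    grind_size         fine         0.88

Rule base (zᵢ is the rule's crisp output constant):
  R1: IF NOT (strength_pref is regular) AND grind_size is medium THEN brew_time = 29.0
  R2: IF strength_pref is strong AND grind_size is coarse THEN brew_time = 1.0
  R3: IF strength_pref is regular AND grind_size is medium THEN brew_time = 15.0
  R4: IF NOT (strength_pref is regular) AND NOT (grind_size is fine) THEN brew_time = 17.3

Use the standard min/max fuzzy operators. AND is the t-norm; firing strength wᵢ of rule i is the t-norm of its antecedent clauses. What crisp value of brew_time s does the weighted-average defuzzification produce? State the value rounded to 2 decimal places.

10.12

R1 (z=29.0): ¬regular=1−0.85=0.15, medium=0.83; AND[min(a, b)] → w = 0.15
R2 (z=1.0): strong=0.85, coarse=0.93; AND[min(a, b)] → w = 0.85
R3 (z=15.0): regular=0.85, medium=0.83; AND[min(a, b)] → w = 0.83
R4 (z=17.3): ¬regular=1−0.85=0.15, ¬fine=1−0.88=0.12; AND[min(a, b)] → w = 0.12
Weighted average = (0.15·29.0 + 0.85·1.0 + 0.83·15.0 + 0.12·17.3) / (0.15 + 0.85 + 0.83 + 0.12)
  = 19.7260 / 1.9500 = 10.12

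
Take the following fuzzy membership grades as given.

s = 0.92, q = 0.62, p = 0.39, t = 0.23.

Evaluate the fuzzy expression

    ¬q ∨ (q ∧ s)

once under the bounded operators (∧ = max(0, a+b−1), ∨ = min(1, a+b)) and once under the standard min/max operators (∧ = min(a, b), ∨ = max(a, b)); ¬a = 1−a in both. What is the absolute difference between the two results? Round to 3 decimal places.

Under bounded:
  ¬q = 1 − 0.62 = 0.38
  q ∧ s = max(0, a+b−1) on (0.62, 0.92) = 0.54
  ¬q ∨ (q ∧ s) = min(1, a+b) on (0.38, 0.54) = 0.92
  → value = 0.9200
Under standard min/max:
  ¬q = 1 − 0.62 = 0.38
  q ∧ s = min(a, b) on (0.62, 0.92) = 0.62
  ¬q ∨ (q ∧ s) = max(a, b) on (0.38, 0.62) = 0.62
  → value = 0.6200
|0.9200 − 0.6200| = 0.300

0.300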